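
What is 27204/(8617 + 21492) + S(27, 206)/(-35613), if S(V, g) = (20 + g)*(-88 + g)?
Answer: 165869240/1072271817 ≈ 0.15469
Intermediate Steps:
S(V, g) = (-88 + g)*(20 + g)
27204/(8617 + 21492) + S(27, 206)/(-35613) = 27204/(8617 + 21492) + (-1760 + 206² - 68*206)/(-35613) = 27204/30109 + (-1760 + 42436 - 14008)*(-1/35613) = 27204*(1/30109) + 26668*(-1/35613) = 27204/30109 - 26668/35613 = 165869240/1072271817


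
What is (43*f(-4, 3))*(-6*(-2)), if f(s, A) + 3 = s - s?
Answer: -1548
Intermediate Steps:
f(s, A) = -3 (f(s, A) = -3 + (s - s) = -3 + 0 = -3)
(43*f(-4, 3))*(-6*(-2)) = (43*(-3))*(-6*(-2)) = -129*12 = -1548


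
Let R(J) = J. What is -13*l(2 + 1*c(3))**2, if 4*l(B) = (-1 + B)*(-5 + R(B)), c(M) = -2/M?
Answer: -1573/1296 ≈ -1.2137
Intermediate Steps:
l(B) = (-1 + B)*(-5 + B)/4 (l(B) = ((-1 + B)*(-5 + B))/4 = (-1 + B)*(-5 + B)/4)
-13*l(2 + 1*c(3))**2 = -13*(5/4 - 3*(2 + 1*(-2/3))/2 + (2 + 1*(-2/3))**2/4)**2 = -13*(5/4 - 3*(2 - 2/3)/2 + (2 - 2/3)**2/4)**2 = -13*(5/4 - 3/2*4/3 + (4/3)**2/4)**2 = -13*(5/4 - 2 + (1/4)*(16/9))**2 = -13*(5/4 - 2 + 4/9)**2 = -13*(-11/36)**2 = -13*121/1296 = -1573/1296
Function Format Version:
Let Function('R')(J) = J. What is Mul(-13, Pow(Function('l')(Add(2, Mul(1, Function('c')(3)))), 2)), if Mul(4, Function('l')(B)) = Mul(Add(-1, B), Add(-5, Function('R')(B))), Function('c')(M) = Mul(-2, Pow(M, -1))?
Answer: Rational(-1573, 1296) ≈ -1.2137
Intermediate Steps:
Function('l')(B) = Mul(Rational(1, 4), Add(-1, B), Add(-5, B)) (Function('l')(B) = Mul(Rational(1, 4), Mul(Add(-1, B), Add(-5, B))) = Mul(Rational(1, 4), Add(-1, B), Add(-5, B)))
Mul(-13, Pow(Function('l')(Add(2, Mul(1, Function('c')(3)))), 2)) = Mul(-13, Pow(Add(Rational(5, 4), Mul(Rational(-3, 2), Add(2, Mul(1, Mul(-2, Pow(3, -1))))), Mul(Rational(1, 4), Pow(Add(2, Mul(1, Mul(-2, Pow(3, -1)))), 2))), 2)) = Mul(-13, Pow(Add(Rational(5, 4), Mul(Rational(-3, 2), Add(2, Mul(1, Mul(-2, Rational(1, 3))))), Mul(Rational(1, 4), Pow(Add(2, Mul(1, Mul(-2, Rational(1, 3)))), 2))), 2)) = Mul(-13, Pow(Add(Rational(5, 4), Mul(Rational(-3, 2), Add(2, Mul(1, Rational(-2, 3)))), Mul(Rational(1, 4), Pow(Add(2, Mul(1, Rational(-2, 3))), 2))), 2)) = Mul(-13, Pow(Add(Rational(5, 4), Mul(Rational(-3, 2), Add(2, Rational(-2, 3))), Mul(Rational(1, 4), Pow(Add(2, Rational(-2, 3)), 2))), 2)) = Mul(-13, Pow(Add(Rational(5, 4), Mul(Rational(-3, 2), Rational(4, 3)), Mul(Rational(1, 4), Pow(Rational(4, 3), 2))), 2)) = Mul(-13, Pow(Add(Rational(5, 4), -2, Mul(Rational(1, 4), Rational(16, 9))), 2)) = Mul(-13, Pow(Add(Rational(5, 4), -2, Rational(4, 9)), 2)) = Mul(-13, Pow(Rational(-11, 36), 2)) = Mul(-13, Rational(121, 1296)) = Rational(-1573, 1296)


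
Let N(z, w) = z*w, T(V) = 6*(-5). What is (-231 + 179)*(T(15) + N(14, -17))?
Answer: 13936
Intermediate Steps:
T(V) = -30
N(z, w) = w*z
(-231 + 179)*(T(15) + N(14, -17)) = (-231 + 179)*(-30 - 17*14) = -52*(-30 - 238) = -52*(-268) = 13936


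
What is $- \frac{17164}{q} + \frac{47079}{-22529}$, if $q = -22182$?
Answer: $- \frac{328809311}{249869139} \approx -1.3159$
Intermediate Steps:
$- \frac{17164}{q} + \frac{47079}{-22529} = - \frac{17164}{-22182} + \frac{47079}{-22529} = \left(-17164\right) \left(- \frac{1}{22182}\right) + 47079 \left(- \frac{1}{22529}\right) = \frac{8582}{11091} - \frac{47079}{22529} = - \frac{328809311}{249869139}$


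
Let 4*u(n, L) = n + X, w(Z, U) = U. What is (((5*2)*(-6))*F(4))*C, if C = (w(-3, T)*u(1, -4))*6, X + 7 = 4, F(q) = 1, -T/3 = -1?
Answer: 540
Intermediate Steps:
T = 3 (T = -3*(-1) = 3)
X = -3 (X = -7 + 4 = -3)
u(n, L) = -¾ + n/4 (u(n, L) = (n - 3)/4 = (-3 + n)/4 = -¾ + n/4)
C = -9 (C = (3*(-¾ + (¼)*1))*6 = (3*(-¾ + ¼))*6 = (3*(-½))*6 = -3/2*6 = -9)
(((5*2)*(-6))*F(4))*C = (((5*2)*(-6))*1)*(-9) = ((10*(-6))*1)*(-9) = -60*1*(-9) = -60*(-9) = 540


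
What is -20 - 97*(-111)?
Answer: 10747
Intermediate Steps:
-20 - 97*(-111) = -20 + 10767 = 10747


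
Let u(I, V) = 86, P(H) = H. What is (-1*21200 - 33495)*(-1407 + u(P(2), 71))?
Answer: 72252095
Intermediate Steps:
(-1*21200 - 33495)*(-1407 + u(P(2), 71)) = (-1*21200 - 33495)*(-1407 + 86) = (-21200 - 33495)*(-1321) = -54695*(-1321) = 72252095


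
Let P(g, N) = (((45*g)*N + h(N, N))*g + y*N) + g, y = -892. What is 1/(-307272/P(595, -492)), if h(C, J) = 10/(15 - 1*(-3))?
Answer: 35269531697/1382724 ≈ 25507.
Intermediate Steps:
h(C, J) = 5/9 (h(C, J) = 10/(15 + 3) = 10/18 = 10*(1/18) = 5/9)
P(g, N) = g - 892*N + g*(5/9 + 45*N*g) (P(g, N) = (((45*g)*N + 5/9)*g - 892*N) + g = ((45*N*g + 5/9)*g - 892*N) + g = ((5/9 + 45*N*g)*g - 892*N) + g = (g*(5/9 + 45*N*g) - 892*N) + g = (-892*N + g*(5/9 + 45*N*g)) + g = g - 892*N + g*(5/9 + 45*N*g))
1/(-307272/P(595, -492)) = 1/(-307272/(-892*(-492) + (14/9)*595 + 45*(-492)*595²)) = 1/(-307272/(438864 + 8330/9 + 45*(-492)*354025)) = 1/(-307272/(438864 + 8330/9 - 7838113500)) = 1/(-307272/(-70539063394/9)) = 1/(-307272*(-9/70539063394)) = 1/(1382724/35269531697) = 35269531697/1382724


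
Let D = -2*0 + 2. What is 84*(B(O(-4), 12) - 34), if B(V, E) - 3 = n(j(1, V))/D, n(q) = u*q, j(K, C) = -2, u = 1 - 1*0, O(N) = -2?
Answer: -2688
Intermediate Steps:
u = 1 (u = 1 + 0 = 1)
n(q) = q (n(q) = 1*q = q)
D = 2 (D = 0 + 2 = 2)
B(V, E) = 2 (B(V, E) = 3 - 2/2 = 3 - 2*½ = 3 - 1 = 2)
84*(B(O(-4), 12) - 34) = 84*(2 - 34) = 84*(-32) = -2688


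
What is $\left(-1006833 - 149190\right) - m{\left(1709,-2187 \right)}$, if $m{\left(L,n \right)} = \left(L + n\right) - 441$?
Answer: $-1155104$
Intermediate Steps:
$m{\left(L,n \right)} = -441 + L + n$
$\left(-1006833 - 149190\right) - m{\left(1709,-2187 \right)} = \left(-1006833 - 149190\right) - \left(-441 + 1709 - 2187\right) = -1156023 - -919 = -1156023 + 919 = -1155104$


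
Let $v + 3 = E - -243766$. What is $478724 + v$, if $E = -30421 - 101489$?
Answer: $590577$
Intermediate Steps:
$E = -131910$ ($E = -30421 - 101489 = -131910$)
$v = 111853$ ($v = -3 - -111856 = -3 + \left(-131910 + 243766\right) = -3 + 111856 = 111853$)
$478724 + v = 478724 + 111853 = 590577$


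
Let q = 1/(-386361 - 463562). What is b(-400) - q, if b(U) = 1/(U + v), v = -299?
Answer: -849224/594096177 ≈ -0.0014294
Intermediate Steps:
b(U) = 1/(-299 + U) (b(U) = 1/(U - 299) = 1/(-299 + U))
q = -1/849923 (q = 1/(-849923) = -1/849923 ≈ -1.1766e-6)
b(-400) - q = 1/(-299 - 400) - 1*(-1/849923) = 1/(-699) + 1/849923 = -1/699 + 1/849923 = -849224/594096177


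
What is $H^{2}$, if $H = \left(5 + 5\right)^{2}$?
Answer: $10000$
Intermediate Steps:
$H = 100$ ($H = 10^{2} = 100$)
$H^{2} = 100^{2} = 10000$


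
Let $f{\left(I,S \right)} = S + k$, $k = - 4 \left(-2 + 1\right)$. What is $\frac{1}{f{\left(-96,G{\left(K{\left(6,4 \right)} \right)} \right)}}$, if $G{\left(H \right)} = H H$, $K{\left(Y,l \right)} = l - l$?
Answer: $\frac{1}{4} \approx 0.25$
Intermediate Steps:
$K{\left(Y,l \right)} = 0$
$G{\left(H \right)} = H^{2}$
$k = 4$ ($k = \left(-4\right) \left(-1\right) = 4$)
$f{\left(I,S \right)} = 4 + S$ ($f{\left(I,S \right)} = S + 4 = 4 + S$)
$\frac{1}{f{\left(-96,G{\left(K{\left(6,4 \right)} \right)} \right)}} = \frac{1}{4 + 0^{2}} = \frac{1}{4 + 0} = \frac{1}{4}$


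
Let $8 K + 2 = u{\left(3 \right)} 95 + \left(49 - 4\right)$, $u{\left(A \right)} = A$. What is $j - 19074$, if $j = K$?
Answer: $-19033$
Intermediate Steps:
$K = 41$ ($K = - \frac{1}{4} + \frac{3 \cdot 95 + \left(49 - 4\right)}{8} = - \frac{1}{4} + \frac{285 + 45}{8} = - \frac{1}{4} + \frac{1}{8} \cdot 330 = - \frac{1}{4} + \frac{165}{4} = 41$)
$j = 41$
$j - 19074 = 41 - 19074 = -19033$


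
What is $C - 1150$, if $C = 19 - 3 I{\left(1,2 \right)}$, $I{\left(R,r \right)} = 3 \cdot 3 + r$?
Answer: $-1164$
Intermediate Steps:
$I{\left(R,r \right)} = 9 + r$
$C = -14$ ($C = 19 - 3 \left(9 + 2\right) = 19 - 33 = -14$)
$C - 1150 = -14 - 1150 = -1164$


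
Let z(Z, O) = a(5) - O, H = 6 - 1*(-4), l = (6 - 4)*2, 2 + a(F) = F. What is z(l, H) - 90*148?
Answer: -13327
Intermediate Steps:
a(F) = -2 + F
l = 4 (l = 2*2 = 4)
H = 10 (H = 6 + 4 = 10)
z(Z, O) = 3 - O (z(Z, O) = (-2 + 5) - O = 3 - O)
z(l, H) - 90*148 = (3 - 1*10) - 90*148 = (3 - 10) - 13320 = -7 - 13320 = -13327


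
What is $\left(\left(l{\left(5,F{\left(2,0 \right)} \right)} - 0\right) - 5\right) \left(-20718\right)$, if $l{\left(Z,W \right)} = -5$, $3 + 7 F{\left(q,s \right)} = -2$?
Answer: $207180$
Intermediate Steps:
$F{\left(q,s \right)} = - \frac{5}{7}$ ($F{\left(q,s \right)} = - \frac{3}{7} + \frac{1}{7} \left(-2\right) = - \frac{3}{7} - \frac{2}{7} = - \frac{5}{7}$)
$\left(\left(l{\left(5,F{\left(2,0 \right)} \right)} - 0\right) - 5\right) \left(-20718\right) = \left(\left(-5 - 0\right) - 5\right) \left(-20718\right) = \left(\left(-5 + \left(-4 + 4\right)\right) - 5\right) \left(-20718\right) = \left(\left(-5 + 0\right) - 5\right) \left(-20718\right) = \left(-5 - 5\right) \left(-20718\right) = \left(-10\right) \left(-20718\right) = 207180$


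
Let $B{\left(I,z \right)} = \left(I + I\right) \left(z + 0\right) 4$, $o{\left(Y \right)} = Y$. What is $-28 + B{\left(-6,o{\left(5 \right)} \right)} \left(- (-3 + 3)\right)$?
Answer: $-28$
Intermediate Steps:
$B{\left(I,z \right)} = 8 I z$ ($B{\left(I,z \right)} = 2 I z 4 = 8 I z$)
$-28 + B{\left(-6,o{\left(5 \right)} \right)} \left(- (-3 + 3)\right) = -28 + 8 \left(-6\right) 5 \left(- (-3 + 3)\right) = -28 - 240 \left(\left(-1\right) 0\right) = -28 - 0 = -28 + 0 = -28$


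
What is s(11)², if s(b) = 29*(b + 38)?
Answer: 2019241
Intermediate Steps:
s(b) = 1102 + 29*b (s(b) = 29*(38 + b) = 1102 + 29*b)
s(11)² = (1102 + 29*11)² = (1102 + 319)² = 1421² = 2019241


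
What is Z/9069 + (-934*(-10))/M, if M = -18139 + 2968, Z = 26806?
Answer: 35774374/15287311 ≈ 2.3401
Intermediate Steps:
M = -15171
Z/9069 + (-934*(-10))/M = 26806/9069 - 934*(-10)/(-15171) = 26806*(1/9069) + 9340*(-1/15171) = 26806/9069 - 9340/15171 = 35774374/15287311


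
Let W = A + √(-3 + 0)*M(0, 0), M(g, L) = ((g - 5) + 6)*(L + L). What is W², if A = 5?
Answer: 25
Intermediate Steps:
M(g, L) = 2*L*(1 + g) (M(g, L) = ((-5 + g) + 6)*(2*L) = (1 + g)*(2*L) = 2*L*(1 + g))
W = 5 (W = 5 + √(-3 + 0)*(2*0*(1 + 0)) = 5 + √(-3)*(2*0*1) = 5 + (I*√3)*0 = 5 + 0 = 5)
W² = 5² = 25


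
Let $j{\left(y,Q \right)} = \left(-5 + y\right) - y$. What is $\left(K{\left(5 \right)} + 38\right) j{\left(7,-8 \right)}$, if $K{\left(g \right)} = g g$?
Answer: $-315$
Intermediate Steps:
$j{\left(y,Q \right)} = -5$
$K{\left(g \right)} = g^{2}$
$\left(K{\left(5 \right)} + 38\right) j{\left(7,-8 \right)} = \left(5^{2} + 38\right) \left(-5\right) = \left(25 + 38\right) \left(-5\right) = 63 \left(-5\right) = -315$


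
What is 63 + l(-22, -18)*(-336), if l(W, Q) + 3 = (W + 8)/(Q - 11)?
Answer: 26355/29 ≈ 908.79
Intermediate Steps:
l(W, Q) = -3 + (8 + W)/(-11 + Q) (l(W, Q) = -3 + (W + 8)/(Q - 11) = -3 + (8 + W)/(-11 + Q))
63 + l(-22, -18)*(-336) = 63 + ((41 - 22 - 3*(-18))/(-11 - 18))*(-336) = 63 + ((41 - 22 + 54)/(-29))*(-336) = 63 - 1/29*73*(-336) = 63 - 73/29*(-336) = 63 + 24528/29 = 26355/29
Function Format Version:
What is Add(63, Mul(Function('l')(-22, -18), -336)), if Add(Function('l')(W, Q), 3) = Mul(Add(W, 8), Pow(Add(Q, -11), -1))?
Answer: Rational(26355, 29) ≈ 908.79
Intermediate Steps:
Function('l')(W, Q) = Add(-3, Mul(Pow(Add(-11, Q), -1), Add(8, W))) (Function('l')(W, Q) = Add(-3, Mul(Add(W, 8), Pow(Add(Q, -11), -1))) = Add(-3, Mul(Add(8, W), Pow(Add(-11, Q), -1))) = Add(-3, Mul(Pow(Add(-11, Q), -1), Add(8, W))))
Add(63, Mul(Function('l')(-22, -18), -336)) = Add(63, Mul(Mul(Pow(Add(-11, -18), -1), Add(41, -22, Mul(-3, -18))), -336)) = Add(63, Mul(Mul(Pow(-29, -1), Add(41, -22, 54)), -336)) = Add(63, Mul(Mul(Rational(-1, 29), 73), -336)) = Add(63, Mul(Rational(-73, 29), -336)) = Add(63, Rational(24528, 29)) = Rational(26355, 29)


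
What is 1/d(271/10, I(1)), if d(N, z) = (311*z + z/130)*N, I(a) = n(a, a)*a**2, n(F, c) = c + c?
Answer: 650/10956801 ≈ 5.9324e-5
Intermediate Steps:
n(F, c) = 2*c
I(a) = 2*a**3 (I(a) = (2*a)*a**2 = 2*a**3)
d(N, z) = 40431*N*z/130 (d(N, z) = (311*z + z*(1/130))*N = (311*z + z/130)*N = (40431*z/130)*N = 40431*N*z/130)
1/d(271/10, I(1)) = 1/(40431*(271/10)*(2*1**3)/130) = 1/(40431*(271*(1/10))*(2*1)/130) = 1/((40431/130)*(271/10)*2) = 1/(10956801/650) = 650/10956801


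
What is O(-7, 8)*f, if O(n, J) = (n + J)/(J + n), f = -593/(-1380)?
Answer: 593/1380 ≈ 0.42971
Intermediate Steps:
f = 593/1380 (f = -593*(-1/1380) = 593/1380 ≈ 0.42971)
O(n, J) = 1 (O(n, J) = (J + n)/(J + n) = 1)
O(-7, 8)*f = 1*(593/1380) = 593/1380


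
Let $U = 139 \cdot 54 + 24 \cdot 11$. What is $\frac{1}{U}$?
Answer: $\frac{1}{7770} \approx 0.0001287$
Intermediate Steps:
$U = 7770$ ($U = 7506 + 264 = 7770$)
$\frac{1}{U} = \frac{1}{7770}$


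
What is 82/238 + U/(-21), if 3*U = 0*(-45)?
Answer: 41/119 ≈ 0.34454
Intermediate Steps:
U = 0 (U = (0*(-45))/3 = (1/3)*0 = 0)
82/238 + U/(-21) = 82/238 + 0/(-21) = 82*(1/238) + 0*(-1/21) = 41/119 + 0 = 41/119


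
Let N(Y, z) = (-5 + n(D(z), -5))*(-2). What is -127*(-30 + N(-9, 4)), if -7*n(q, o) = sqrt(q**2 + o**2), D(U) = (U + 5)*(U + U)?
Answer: 2540 - 254*sqrt(5209)/7 ≈ -78.863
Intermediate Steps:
D(U) = 2*U*(5 + U) (D(U) = (5 + U)*(2*U) = 2*U*(5 + U))
n(q, o) = -sqrt(o**2 + q**2)/7 (n(q, o) = -sqrt(q**2 + o**2)/7 = -sqrt(o**2 + q**2)/7)
N(Y, z) = 10 + 2*sqrt(25 + 4*z**2*(5 + z)**2)/7 (N(Y, z) = (-5 - sqrt((-5)**2 + (2*z*(5 + z))**2)/7)*(-2) = (-5 - sqrt(25 + 4*z**2*(5 + z)**2)/7)*(-2) = 10 + 2*sqrt(25 + 4*z**2*(5 + z)**2)/7)
-127*(-30 + N(-9, 4)) = -127*(-30 + (10 + 2*sqrt(25 + 4*4**2*(5 + 4)**2)/7)) = -127*(-30 + (10 + 2*sqrt(25 + 4*16*9**2)/7)) = -127*(-30 + (10 + 2*sqrt(25 + 4*16*81)/7)) = -127*(-30 + (10 + 2*sqrt(25 + 5184)/7)) = -127*(-30 + (10 + 2*sqrt(5209)/7)) = -127*(-20 + 2*sqrt(5209)/7) = 2540 - 254*sqrt(5209)/7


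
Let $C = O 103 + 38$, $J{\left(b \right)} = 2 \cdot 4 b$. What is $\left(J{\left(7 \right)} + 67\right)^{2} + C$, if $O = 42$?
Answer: $19493$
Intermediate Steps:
$J{\left(b \right)} = 8 b$
$C = 4364$ ($C = 42 \cdot 103 + 38 = 4326 + 38 = 4364$)
$\left(J{\left(7 \right)} + 67\right)^{2} + C = \left(8 \cdot 7 + 67\right)^{2} + 4364 = \left(56 + 67\right)^{2} + 4364 = 123^{2} + 4364 = 15129 + 4364 = 19493$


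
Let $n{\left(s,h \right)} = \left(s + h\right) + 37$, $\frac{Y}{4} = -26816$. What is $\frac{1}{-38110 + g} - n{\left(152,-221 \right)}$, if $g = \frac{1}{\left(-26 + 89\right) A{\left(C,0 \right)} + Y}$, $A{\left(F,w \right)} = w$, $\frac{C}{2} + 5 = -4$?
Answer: $\frac{130810486048}{4087831041} \approx 32.0$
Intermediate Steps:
$C = -18$ ($C = -10 + 2 \left(-4\right) = -10 - 8 = -18$)
$Y = -107264$ ($Y = 4 \left(-26816\right) = -107264$)
$n{\left(s,h \right)} = 37 + h + s$ ($n{\left(s,h \right)} = \left(h + s\right) + 37 = 37 + h + s$)
$g = - \frac{1}{107264}$ ($g = \frac{1}{\left(-26 + 89\right) 0 - 107264} = \frac{1}{63 \cdot 0 - 107264} = \frac{1}{0 - 107264} = \frac{1}{-107264} = - \frac{1}{107264} \approx -9.3228 \cdot 10^{-6}$)
$\frac{1}{-38110 + g} - n{\left(152,-221 \right)} = \frac{1}{-38110 - \frac{1}{107264}} - \left(37 - 221 + 152\right) = \frac{1}{- \frac{4087831041}{107264}} - -32 = - \frac{107264}{4087831041} + 32 = \frac{130810486048}{4087831041}$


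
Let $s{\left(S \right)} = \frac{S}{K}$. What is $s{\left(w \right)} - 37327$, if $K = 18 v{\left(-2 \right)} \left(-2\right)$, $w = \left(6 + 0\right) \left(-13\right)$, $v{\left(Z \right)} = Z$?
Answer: $- \frac{447937}{12} \approx -37328.0$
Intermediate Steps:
$w = -78$ ($w = 6 \left(-13\right) = -78$)
$K = 72$ ($K = 18 \left(\left(-2\right) \left(-2\right)\right) = 18 \cdot 4 = 72$)
$s{\left(S \right)} = \frac{S}{72}$
$s{\left(w \right)} - 37327 = \frac{1}{72} \left(-78\right) - 37327 = - \frac{13}{12} - 37327 = - \frac{447937}{12}$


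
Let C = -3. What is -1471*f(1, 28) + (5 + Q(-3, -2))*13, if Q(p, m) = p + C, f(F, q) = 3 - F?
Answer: -2955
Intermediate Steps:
Q(p, m) = -3 + p (Q(p, m) = p - 3 = -3 + p)
-1471*f(1, 28) + (5 + Q(-3, -2))*13 = -1471*(3 - 1*1) + (5 + (-3 - 3))*13 = -1471*(3 - 1) + (5 - 6)*13 = -1471*2 - 1*13 = -2942 - 13 = -2955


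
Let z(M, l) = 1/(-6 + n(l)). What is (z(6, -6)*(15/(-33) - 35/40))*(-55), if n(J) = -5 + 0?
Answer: -585/88 ≈ -6.6477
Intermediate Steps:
n(J) = -5
z(M, l) = -1/11 (z(M, l) = 1/(-6 - 5) = 1/(-11) = -1/11)
(z(6, -6)*(15/(-33) - 35/40))*(-55) = -(15/(-33) - 35/40)/11*(-55) = -(15*(-1/33) - 35*1/40)/11*(-55) = -(-5/11 - 7/8)/11*(-55) = -1/11*(-117/88)*(-55) = (117/968)*(-55) = -585/88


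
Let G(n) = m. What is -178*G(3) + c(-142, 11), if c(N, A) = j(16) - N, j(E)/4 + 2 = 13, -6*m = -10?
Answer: -332/3 ≈ -110.67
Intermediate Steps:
m = 5/3 (m = -⅙*(-10) = 5/3 ≈ 1.6667)
j(E) = 44 (j(E) = -8 + 4*13 = -8 + 52 = 44)
G(n) = 5/3
c(N, A) = 44 - N
-178*G(3) + c(-142, 11) = -178*5/3 + (44 - 1*(-142)) = -890/3 + (44 + 142) = -890/3 + 186 = -332/3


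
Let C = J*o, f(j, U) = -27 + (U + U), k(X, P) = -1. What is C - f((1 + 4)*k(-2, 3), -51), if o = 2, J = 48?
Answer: 225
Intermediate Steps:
f(j, U) = -27 + 2*U
C = 96 (C = 48*2 = 96)
C - f((1 + 4)*k(-2, 3), -51) = 96 - (-27 + 2*(-51)) = 96 - (-27 - 102) = 96 - 1*(-129) = 96 + 129 = 225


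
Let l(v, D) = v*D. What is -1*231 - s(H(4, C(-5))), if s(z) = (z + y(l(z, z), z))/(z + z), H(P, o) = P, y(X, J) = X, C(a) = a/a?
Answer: -467/2 ≈ -233.50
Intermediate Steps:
l(v, D) = D*v
C(a) = 1
s(z) = (z + z²)/(2*z) (s(z) = (z + z*z)/(z + z) = (z + z²)/((2*z)) = (z + z²)*(1/(2*z)) = (z + z²)/(2*z))
-1*231 - s(H(4, C(-5))) = -1*231 - (½ + (½)*4) = -231 - (½ + 2) = -231 - 1*5/2 = -231 - 5/2 = -467/2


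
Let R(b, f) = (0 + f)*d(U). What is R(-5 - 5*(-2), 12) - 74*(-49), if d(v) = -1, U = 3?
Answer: 3614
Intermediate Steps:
R(b, f) = -f (R(b, f) = (0 + f)*(-1) = f*(-1) = -f)
R(-5 - 5*(-2), 12) - 74*(-49) = -1*12 - 74*(-49) = -12 + 3626 = 3614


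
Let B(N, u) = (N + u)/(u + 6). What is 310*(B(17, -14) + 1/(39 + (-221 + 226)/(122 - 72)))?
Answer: -169415/1564 ≈ -108.32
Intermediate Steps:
B(N, u) = (N + u)/(6 + u)
310*(B(17, -14) + 1/(39 + (-221 + 226)/(122 - 72))) = 310*((17 - 14)/(6 - 14) + 1/(39 + (-221 + 226)/(122 - 72))) = 310*(3/(-8) + 1/(39 + 5/50)) = 310*(-1/8*3 + 1/(39 + 5*(1/50))) = 310*(-3/8 + 1/(39 + 1/10)) = 310*(-3/8 + 1/(391/10)) = 310*(-3/8 + 10/391) = 310*(-1093/3128) = -169415/1564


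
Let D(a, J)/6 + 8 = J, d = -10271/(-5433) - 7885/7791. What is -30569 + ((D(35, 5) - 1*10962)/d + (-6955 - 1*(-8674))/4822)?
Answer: -643485868068877/14941029686 ≈ -43068.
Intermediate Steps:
d = 12394052/14109501 (d = -10271*(-1/5433) - 7885*1/7791 = 10271/5433 - 7885/7791 = 12394052/14109501 ≈ 0.87842)
D(a, J) = -48 + 6*J
-30569 + ((D(35, 5) - 1*10962)/d + (-6955 - 1*(-8674))/4822) = -30569 + (((-48 + 6*5) - 1*10962)/(12394052/14109501) + (-6955 - 1*(-8674))/4822) = -30569 + (((-48 + 30) - 10962)*(14109501/12394052) + (-6955 + 8674)*(1/4822)) = -30569 + ((-18 - 10962)*(14109501/12394052) + 1719*(1/4822)) = -30569 + (-10980*14109501/12394052 + 1719/4822) = -30569 + (-38730580245/3098513 + 1719/4822) = -30569 - 186753531597543/14941029686 = -643485868068877/14941029686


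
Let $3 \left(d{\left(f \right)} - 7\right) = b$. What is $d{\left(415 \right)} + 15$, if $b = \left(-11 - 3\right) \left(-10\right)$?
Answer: $\frac{206}{3} \approx 68.667$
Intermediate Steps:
$b = 140$ ($b = \left(-11 + \left(-5 + 2\right)\right) \left(-10\right) = \left(-11 - 3\right) \left(-10\right) = \left(-14\right) \left(-10\right) = 140$)
$d{\left(f \right)} = \frac{161}{3}$ ($d{\left(f \right)} = 7 + \frac{1}{3} \cdot 140 = 7 + \frac{140}{3} = \frac{161}{3}$)
$d{\left(415 \right)} + 15 = \frac{161}{3} + 15 = \frac{206}{3}$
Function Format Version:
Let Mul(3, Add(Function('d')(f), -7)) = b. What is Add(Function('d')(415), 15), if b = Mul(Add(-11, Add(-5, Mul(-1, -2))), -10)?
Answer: Rational(206, 3) ≈ 68.667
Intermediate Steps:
b = 140 (b = Mul(Add(-11, Add(-5, 2)), -10) = Mul(Add(-11, -3), -10) = Mul(-14, -10) = 140)
Function('d')(f) = Rational(161, 3) (Function('d')(f) = Add(7, Mul(Rational(1, 3), 140)) = Add(7, Rational(140, 3)) = Rational(161, 3))
Add(Function('d')(415), 15) = Add(Rational(161, 3), 15) = Rational(206, 3)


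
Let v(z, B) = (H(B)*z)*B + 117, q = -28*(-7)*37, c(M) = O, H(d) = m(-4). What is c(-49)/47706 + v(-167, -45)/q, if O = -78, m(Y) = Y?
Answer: -238171069/57660652 ≈ -4.1306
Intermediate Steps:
H(d) = -4
c(M) = -78
q = 7252 (q = 196*37 = 7252)
v(z, B) = 117 - 4*B*z (v(z, B) = (-4*z)*B + 117 = -4*B*z + 117 = 117 - 4*B*z)
c(-49)/47706 + v(-167, -45)/q = -78/47706 + (117 - 4*(-45)*(-167))/7252 = -78*1/47706 + (117 - 30060)*(1/7252) = -13/7951 - 29943*1/7252 = -13/7951 - 29943/7252 = -238171069/57660652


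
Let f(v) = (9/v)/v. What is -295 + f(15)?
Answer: -7374/25 ≈ -294.96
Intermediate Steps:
f(v) = 9/v²
-295 + f(15) = -295 + 9/15² = -295 + 9*(1/225) = -295 + 1/25 = -7374/25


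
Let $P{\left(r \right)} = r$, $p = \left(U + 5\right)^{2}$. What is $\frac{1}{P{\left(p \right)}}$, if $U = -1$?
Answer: $\frac{1}{16} \approx 0.0625$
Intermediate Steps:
$p = 16$ ($p = \left(-1 + 5\right)^{2} = 4^{2} = 16$)
$\frac{1}{P{\left(p \right)}} = \frac{1}{16}$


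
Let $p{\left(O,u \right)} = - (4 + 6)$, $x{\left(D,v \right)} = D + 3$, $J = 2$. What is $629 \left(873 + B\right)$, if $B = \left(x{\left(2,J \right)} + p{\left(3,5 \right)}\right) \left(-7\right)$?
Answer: $571132$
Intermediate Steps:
$x{\left(D,v \right)} = 3 + D$
$p{\left(O,u \right)} = -10$ ($p{\left(O,u \right)} = \left(-1\right) 10 = -10$)
$B = 35$ ($B = \left(\left(3 + 2\right) - 10\right) \left(-7\right) = \left(5 - 10\right) \left(-7\right) = \left(-5\right) \left(-7\right) = 35$)
$629 \left(873 + B\right) = 629 \left(873 + 35\right) = 629 \cdot 908 = 571132$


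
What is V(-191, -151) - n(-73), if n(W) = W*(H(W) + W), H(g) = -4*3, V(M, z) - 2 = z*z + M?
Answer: 16407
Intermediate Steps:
V(M, z) = 2 + M + z**2 (V(M, z) = 2 + (z*z + M) = 2 + (z**2 + M) = 2 + (M + z**2) = 2 + M + z**2)
H(g) = -12
n(W) = W*(-12 + W)
V(-191, -151) - n(-73) = (2 - 191 + (-151)**2) - (-73)*(-12 - 73) = (2 - 191 + 22801) - (-73)*(-85) = 22612 - 1*6205 = 22612 - 6205 = 16407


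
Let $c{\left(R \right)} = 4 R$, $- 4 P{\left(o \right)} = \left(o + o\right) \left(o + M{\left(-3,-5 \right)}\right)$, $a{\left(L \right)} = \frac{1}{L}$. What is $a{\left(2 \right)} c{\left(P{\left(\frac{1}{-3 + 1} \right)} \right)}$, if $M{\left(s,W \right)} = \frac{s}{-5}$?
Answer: $\frac{1}{20} \approx 0.05$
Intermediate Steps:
$M{\left(s,W \right)} = - \frac{s}{5}$ ($M{\left(s,W \right)} = s \left(- \frac{1}{5}\right) = - \frac{s}{5}$)
$P{\left(o \right)} = - \frac{o \left(\frac{3}{5} + o\right)}{2}$ ($P{\left(o \right)} = - \frac{\left(o + o\right) \left(o - - \frac{3}{5}\right)}{4} = - \frac{2 o \left(o + \frac{3}{5}\right)}{4} = - \frac{2 o \left(\frac{3}{5} + o\right)}{4} = - \frac{o \left(\frac{3}{5} + o\right)}{2}$)
$a{\left(2 \right)} c{\left(P{\left(\frac{1}{-3 + 1} \right)} \right)} = \frac{4 \left(- \frac{3 + \frac{5}{-3 + 1}}{10 \left(-3 + 1\right)}\right)}{2} = \frac{4 \left(- \frac{3 + \frac{5}{-2}}{10 \left(-2\right)}\right)}{2} = \frac{4 \left(\left(- \frac{1}{10}\right) \left(- \frac{1}{2}\right) \left(3 + 5 \left(- \frac{1}{2}\right)\right)\right)}{2} = \frac{4 \left(\left(- \frac{1}{10}\right) \left(- \frac{1}{2}\right) \left(3 - \frac{5}{2}\right)\right)}{2} = \frac{4 \left(\left(- \frac{1}{10}\right) \left(- \frac{1}{2}\right) \frac{1}{2}\right)}{2} = \frac{4 \cdot \frac{1}{40}}{2} = \frac{1}{2} \cdot \frac{1}{10} = \frac{1}{20}$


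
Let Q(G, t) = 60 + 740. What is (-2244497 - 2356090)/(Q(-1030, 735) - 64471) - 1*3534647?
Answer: -225049908550/63671 ≈ -3.5346e+6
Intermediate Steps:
Q(G, t) = 800
(-2244497 - 2356090)/(Q(-1030, 735) - 64471) - 1*3534647 = (-2244497 - 2356090)/(800 - 64471) - 1*3534647 = -4600587/(-63671) - 3534647 = -4600587*(-1/63671) - 3534647 = 4600587/63671 - 3534647 = -225049908550/63671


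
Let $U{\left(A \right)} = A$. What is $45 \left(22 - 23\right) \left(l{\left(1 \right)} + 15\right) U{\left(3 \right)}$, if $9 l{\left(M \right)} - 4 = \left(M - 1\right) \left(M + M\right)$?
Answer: $-2085$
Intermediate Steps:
$l{\left(M \right)} = \frac{4}{9} + \frac{2 M \left(-1 + M\right)}{9}$ ($l{\left(M \right)} = \frac{4}{9} + \frac{\left(M - 1\right) \left(M + M\right)}{9} = \frac{4}{9} + \frac{\left(-1 + M\right) 2 M}{9} = \frac{4}{9} + \frac{2 M \left(-1 + M\right)}{9}$)
$45 \left(22 - 23\right) \left(l{\left(1 \right)} + 15\right) U{\left(3 \right)} = 45 \left(22 - 23\right) \left(\left(\frac{4}{9} - \frac{2}{9} + \frac{2 \cdot 1^{2}}{9}\right) + 15\right) 3 = 45 \left(- (\left(\frac{4}{9} - \frac{2}{9} + \frac{2}{9} \cdot 1\right) + 15)\right) 3 = 45 \left(- (\left(\frac{4}{9} - \frac{2}{9} + \frac{2}{9}\right) + 15)\right) 3 = 45 \left(- (\frac{4}{9} + 15)\right) 3 = 45 \left(\left(-1\right) \frac{139}{9}\right) 3 = 45 \left(- \frac{139}{9}\right) 3 = \left(-695\right) 3 = -2085$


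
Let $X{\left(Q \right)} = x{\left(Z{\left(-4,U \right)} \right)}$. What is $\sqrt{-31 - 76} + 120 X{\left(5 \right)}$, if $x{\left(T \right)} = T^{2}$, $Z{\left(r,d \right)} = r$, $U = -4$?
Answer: $1920 + i \sqrt{107} \approx 1920.0 + 10.344 i$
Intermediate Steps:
$X{\left(Q \right)} = 16$ ($X{\left(Q \right)} = \left(-4\right)^{2} = 16$)
$\sqrt{-31 - 76} + 120 X{\left(5 \right)} = \sqrt{-31 - 76} + 120 \cdot 16 = \sqrt{-107} + 1920 = i \sqrt{107} + 1920 = 1920 + i \sqrt{107}$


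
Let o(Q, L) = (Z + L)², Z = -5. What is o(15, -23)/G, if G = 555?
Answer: 784/555 ≈ 1.4126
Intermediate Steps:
o(Q, L) = (-5 + L)²
o(15, -23)/G = (-5 - 23)²/555 = (-28)²*(1/555) = 784*(1/555) = 784/555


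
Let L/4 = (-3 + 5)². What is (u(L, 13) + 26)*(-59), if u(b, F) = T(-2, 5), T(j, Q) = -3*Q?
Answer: -649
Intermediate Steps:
L = 16 (L = 4*(-3 + 5)² = 4*2² = 4*4 = 16)
u(b, F) = -15 (u(b, F) = -3*5 = -15)
(u(L, 13) + 26)*(-59) = (-15 + 26)*(-59) = 11*(-59) = -649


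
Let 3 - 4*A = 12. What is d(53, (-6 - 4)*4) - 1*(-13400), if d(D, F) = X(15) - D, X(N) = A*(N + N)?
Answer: 26559/2 ≈ 13280.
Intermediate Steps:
A = -9/4 (A = ¾ - ¼*12 = ¾ - 3 = -9/4 ≈ -2.2500)
X(N) = -9*N/2 (X(N) = -9*(N + N)/4 = -9*N/2)
d(D, F) = -135/2 - D (d(D, F) = -9/2*15 - D = -135/2 - D)
d(53, (-6 - 4)*4) - 1*(-13400) = (-135/2 - 1*53) - 1*(-13400) = (-135/2 - 53) + 13400 = -241/2 + 13400 = 26559/2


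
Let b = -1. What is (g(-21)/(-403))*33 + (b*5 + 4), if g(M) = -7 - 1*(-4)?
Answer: -304/403 ≈ -0.75434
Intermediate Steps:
g(M) = -3 (g(M) = -7 + 4 = -3)
(g(-21)/(-403))*33 + (b*5 + 4) = -3/(-403)*33 + (-1*5 + 4) = -3*(-1/403)*33 + (-5 + 4) = (3/403)*33 - 1 = 99/403 - 1 = -304/403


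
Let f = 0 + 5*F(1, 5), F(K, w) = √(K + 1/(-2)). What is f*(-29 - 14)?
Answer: -215*√2/2 ≈ -152.03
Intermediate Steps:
F(K, w) = √(-½ + K) (F(K, w) = √(K - ½) = √(-½ + K))
f = 5*√2/2 (f = 0 + 5*(√(-2 + 4*1)/2) = 0 + 5*(√(-2 + 4)/2) = 0 + 5*(√2/2) = 0 + 5*√2/2 = 5*√2/2 ≈ 3.5355)
f*(-29 - 14) = (5*√2/2)*(-29 - 14) = (5*√2/2)*(-43) = -215*√2/2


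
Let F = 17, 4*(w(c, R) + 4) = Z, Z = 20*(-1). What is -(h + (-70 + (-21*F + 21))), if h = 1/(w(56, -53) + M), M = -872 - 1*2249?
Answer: 1270781/3130 ≈ 406.00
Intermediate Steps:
Z = -20
w(c, R) = -9 (w(c, R) = -4 + (1/4)*(-20) = -4 - 5 = -9)
M = -3121 (M = -872 - 2249 = -3121)
h = -1/3130 (h = 1/(-9 - 3121) = 1/(-3130) = -1/3130 ≈ -0.00031949)
-(h + (-70 + (-21*F + 21))) = -(-1/3130 + (-70 + (-21*17 + 21))) = -(-1/3130 + (-70 + (-357 + 21))) = -(-1/3130 + (-70 - 336)) = -(-1/3130 - 406) = -1*(-1270781/3130) = 1270781/3130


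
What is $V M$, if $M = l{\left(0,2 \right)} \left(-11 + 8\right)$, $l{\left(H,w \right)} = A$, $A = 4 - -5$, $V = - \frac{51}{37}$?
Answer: $\frac{1377}{37} \approx 37.216$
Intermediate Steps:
$V = - \frac{51}{37}$ ($V = \left(-51\right) \frac{1}{37} = - \frac{51}{37} \approx -1.3784$)
$A = 9$ ($A = 4 + 5 = 9$)
$l{\left(H,w \right)} = 9$
$M = -27$ ($M = 9 \left(-11 + 8\right) = 9 \left(-3\right) = -27$)
$V M = \left(- \frac{51}{37}\right) \left(-27\right) = \frac{1377}{37}$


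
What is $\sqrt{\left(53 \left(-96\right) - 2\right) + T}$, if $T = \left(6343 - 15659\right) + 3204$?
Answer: $i \sqrt{11202} \approx 105.84 i$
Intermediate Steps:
$T = -6112$ ($T = -9316 + 3204 = -6112$)
$\sqrt{\left(53 \left(-96\right) - 2\right) + T} = \sqrt{\left(53 \left(-96\right) - 2\right) - 6112} = \sqrt{\left(-5088 - 2\right) - 6112} = \sqrt{-5090 - 6112} = \sqrt{-11202} = i \sqrt{11202}$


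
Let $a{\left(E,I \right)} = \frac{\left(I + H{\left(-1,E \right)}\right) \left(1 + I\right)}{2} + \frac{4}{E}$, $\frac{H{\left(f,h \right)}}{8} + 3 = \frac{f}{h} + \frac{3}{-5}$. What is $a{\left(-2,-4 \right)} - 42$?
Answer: $- \frac{4}{5} \approx -0.8$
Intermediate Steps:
$H{\left(f,h \right)} = - \frac{144}{5} + \frac{8 f}{h}$ ($H{\left(f,h \right)} = -24 + 8 \left(\frac{f}{h} + \frac{3}{-5}\right) = -24 + 8 \left(\frac{f}{h} + 3 \left(- \frac{1}{5}\right)\right) = -24 + 8 \left(\frac{f}{h} - \frac{3}{5}\right) = -24 + 8 \left(- \frac{3}{5} + \frac{f}{h}\right) = -24 + \left(- \frac{24}{5} + \frac{8 f}{h}\right) = - \frac{144}{5} + \frac{8 f}{h}$)
$a{\left(E,I \right)} = \frac{4}{E} + \frac{\left(1 + I\right) \left(- \frac{144}{5} + I - \frac{8}{E}\right)}{2}$ ($a{\left(E,I \right)} = \frac{\left(I - \left(\frac{144}{5} + \frac{8}{E}\right)\right) \left(1 + I\right)}{2} + \frac{4}{E} = \left(I - \left(\frac{144}{5} + \frac{8}{E}\right)\right) \left(1 + I\right) \frac{1}{2} + \frac{4}{E} = \left(- \frac{144}{5} + I - \frac{8}{E}\right) \left(1 + I\right) \frac{1}{2} + \frac{4}{E} = \left(1 + I\right) \left(- \frac{144}{5} + I - \frac{8}{E}\right) \frac{1}{2} + \frac{4}{E} = \frac{\left(1 + I\right) \left(- \frac{144}{5} + I - \frac{8}{E}\right)}{2} + \frac{4}{E} = \frac{4}{E} + \frac{\left(1 + I\right) \left(- \frac{144}{5} + I - \frac{8}{E}\right)}{2}$)
$a{\left(-2,-4 \right)} - 42 = \left(- \frac{72}{5} + \frac{\left(-4\right)^{2}}{2} - - \frac{278}{5} - - \frac{16}{-2}\right) - 42 = \left(- \frac{72}{5} + \frac{1}{2} \cdot 16 + \frac{278}{5} - \left(-16\right) \left(- \frac{1}{2}\right)\right) - 42 = \left(- \frac{72}{5} + 8 + \frac{278}{5} - 8\right) - 42 = \frac{206}{5} - 42 = - \frac{4}{5}$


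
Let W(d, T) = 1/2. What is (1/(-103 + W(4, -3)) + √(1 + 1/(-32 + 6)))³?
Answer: -3151979/111996625 + 1050937*√26/5681780 ≈ 0.91500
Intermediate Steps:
W(d, T) = ½
(1/(-103 + W(4, -3)) + √(1 + 1/(-32 + 6)))³ = (1/(-103 + ½) + √(1 + 1/(-32 + 6)))³ = (1/(-205/2) + √(1 + 1/(-26)))³ = (-2/205 + √(1 - 1/26))³ = (-2/205 + √(25/26))³ = (-2/205 + 5*√26/26)³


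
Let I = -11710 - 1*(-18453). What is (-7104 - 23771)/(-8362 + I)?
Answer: 30875/1619 ≈ 19.070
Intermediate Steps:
I = 6743 (I = -11710 + 18453 = 6743)
(-7104 - 23771)/(-8362 + I) = (-7104 - 23771)/(-8362 + 6743) = -30875/(-1619) = -30875*(-1/1619) = 30875/1619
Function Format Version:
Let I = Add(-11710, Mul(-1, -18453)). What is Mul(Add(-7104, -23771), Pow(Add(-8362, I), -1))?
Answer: Rational(30875, 1619) ≈ 19.070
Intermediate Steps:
I = 6743 (I = Add(-11710, 18453) = 6743)
Mul(Add(-7104, -23771), Pow(Add(-8362, I), -1)) = Mul(Add(-7104, -23771), Pow(Add(-8362, 6743), -1)) = Mul(-30875, Pow(-1619, -1)) = Mul(-30875, Rational(-1, 1619)) = Rational(30875, 1619)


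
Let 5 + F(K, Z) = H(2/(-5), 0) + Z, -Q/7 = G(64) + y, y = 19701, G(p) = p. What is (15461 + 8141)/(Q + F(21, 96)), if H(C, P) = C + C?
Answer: -59005/345662 ≈ -0.17070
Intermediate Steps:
Q = -138355 (Q = -7*(64 + 19701) = -7*19765 = -138355)
H(C, P) = 2*C
F(K, Z) = -29/5 + Z (F(K, Z) = -5 + (2*(2/(-5)) + Z) = -5 + (2*(2*(-⅕)) + Z) = -5 + (2*(-⅖) + Z) = -5 + (-⅘ + Z) = -29/5 + Z)
(15461 + 8141)/(Q + F(21, 96)) = (15461 + 8141)/(-138355 + (-29/5 + 96)) = 23602/(-138355 + 451/5) = 23602/(-691324/5) = 23602*(-5/691324) = -59005/345662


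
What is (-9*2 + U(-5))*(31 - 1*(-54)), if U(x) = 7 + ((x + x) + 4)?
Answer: -1445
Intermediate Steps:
U(x) = 11 + 2*x (U(x) = 7 + (2*x + 4) = 7 + (4 + 2*x) = 11 + 2*x)
(-9*2 + U(-5))*(31 - 1*(-54)) = (-9*2 + (11 + 2*(-5)))*(31 - 1*(-54)) = (-18 + (11 - 10))*(31 + 54) = (-18 + 1)*85 = -17*85 = -1445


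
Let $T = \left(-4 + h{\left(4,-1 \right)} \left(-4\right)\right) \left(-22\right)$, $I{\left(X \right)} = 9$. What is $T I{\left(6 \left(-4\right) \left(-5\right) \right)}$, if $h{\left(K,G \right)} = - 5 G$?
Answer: $4752$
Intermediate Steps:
$T = 528$ ($T = \left(-4 + \left(-5\right) \left(-1\right) \left(-4\right)\right) \left(-22\right) = \left(-4 + 5 \left(-4\right)\right) \left(-22\right) = \left(-4 - 20\right) \left(-22\right) = \left(-24\right) \left(-22\right) = 528$)
$T I{\left(6 \left(-4\right) \left(-5\right) \right)} = 528 \cdot 9 = 4752$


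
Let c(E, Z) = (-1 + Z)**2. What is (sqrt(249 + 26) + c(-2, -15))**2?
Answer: 65811 + 2560*sqrt(11) ≈ 74302.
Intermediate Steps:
(sqrt(249 + 26) + c(-2, -15))**2 = (sqrt(249 + 26) + (-1 - 15)**2)**2 = (sqrt(275) + (-16)**2)**2 = (5*sqrt(11) + 256)**2 = (256 + 5*sqrt(11))**2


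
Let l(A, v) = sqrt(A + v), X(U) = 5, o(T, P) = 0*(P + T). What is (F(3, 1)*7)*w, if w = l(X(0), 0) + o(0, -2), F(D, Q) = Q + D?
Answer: 28*sqrt(5) ≈ 62.610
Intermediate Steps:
o(T, P) = 0
F(D, Q) = D + Q
w = sqrt(5) (w = sqrt(5 + 0) + 0 = sqrt(5) + 0 = sqrt(5) ≈ 2.2361)
(F(3, 1)*7)*w = ((3 + 1)*7)*sqrt(5) = (4*7)*sqrt(5) = 28*sqrt(5)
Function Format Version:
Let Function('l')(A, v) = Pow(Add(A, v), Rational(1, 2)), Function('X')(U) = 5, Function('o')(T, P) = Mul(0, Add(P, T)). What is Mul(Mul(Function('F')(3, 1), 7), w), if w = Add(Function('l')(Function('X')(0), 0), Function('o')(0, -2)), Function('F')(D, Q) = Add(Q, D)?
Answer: Mul(28, Pow(5, Rational(1, 2))) ≈ 62.610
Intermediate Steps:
Function('o')(T, P) = 0
Function('F')(D, Q) = Add(D, Q)
w = Pow(5, Rational(1, 2)) (w = Add(Pow(Add(5, 0), Rational(1, 2)), 0) = Add(Pow(5, Rational(1, 2)), 0) = Pow(5, Rational(1, 2)) ≈ 2.2361)
Mul(Mul(Function('F')(3, 1), 7), w) = Mul(Mul(Add(3, 1), 7), Pow(5, Rational(1, 2))) = Mul(Mul(4, 7), Pow(5, Rational(1, 2))) = Mul(28, Pow(5, Rational(1, 2)))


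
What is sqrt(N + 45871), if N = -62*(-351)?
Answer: sqrt(67633) ≈ 260.06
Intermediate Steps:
N = 21762
sqrt(N + 45871) = sqrt(21762 + 45871) = sqrt(67633)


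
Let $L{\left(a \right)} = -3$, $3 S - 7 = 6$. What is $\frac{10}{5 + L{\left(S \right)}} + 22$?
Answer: $27$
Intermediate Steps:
$S = \frac{13}{3}$ ($S = \frac{7}{3} + \frac{1}{3} \cdot 6 = \frac{7}{3} + 2 = \frac{13}{3} \approx 4.3333$)
$\frac{10}{5 + L{\left(S \right)}} + 22 = \frac{10}{5 - 3} + 22 = \frac{10}{2} + 22 = 10 \cdot \frac{1}{2} + 22 = 5 + 22 = 27$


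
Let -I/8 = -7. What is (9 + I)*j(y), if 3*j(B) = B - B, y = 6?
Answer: 0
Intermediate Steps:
j(B) = 0 (j(B) = (B - B)/3 = (⅓)*0 = 0)
I = 56 (I = -8*(-7) = 56)
(9 + I)*j(y) = (9 + 56)*0 = 65*0 = 0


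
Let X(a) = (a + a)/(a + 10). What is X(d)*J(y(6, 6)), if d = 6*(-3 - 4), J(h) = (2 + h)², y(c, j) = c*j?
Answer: 7581/2 ≈ 3790.5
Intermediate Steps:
d = -42 (d = 6*(-7) = -42)
X(a) = 2*a/(10 + a) (X(a) = (2*a)/(10 + a) = 2*a/(10 + a))
X(d)*J(y(6, 6)) = (2*(-42)/(10 - 42))*(2 + 6*6)² = (2*(-42)/(-32))*(2 + 36)² = (2*(-42)*(-1/32))*38² = (21/8)*1444 = 7581/2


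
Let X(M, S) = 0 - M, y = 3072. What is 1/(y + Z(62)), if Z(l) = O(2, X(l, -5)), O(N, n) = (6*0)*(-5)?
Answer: 1/3072 ≈ 0.00032552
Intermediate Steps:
X(M, S) = -M
O(N, n) = 0 (O(N, n) = 0*(-5) = 0)
Z(l) = 0
1/(y + Z(62)) = 1/(3072 + 0) = 1/3072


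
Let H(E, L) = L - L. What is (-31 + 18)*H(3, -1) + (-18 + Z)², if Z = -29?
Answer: 2209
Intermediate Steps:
H(E, L) = 0
(-31 + 18)*H(3, -1) + (-18 + Z)² = (-31 + 18)*0 + (-18 - 29)² = -13*0 + (-47)² = 0 + 2209 = 2209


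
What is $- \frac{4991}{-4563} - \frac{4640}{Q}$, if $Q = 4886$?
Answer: $\frac{1606853}{11147409} \approx 0.14415$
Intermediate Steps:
$- \frac{4991}{-4563} - \frac{4640}{Q} = - \frac{4991}{-4563} - \frac{4640}{4886} = \left(-4991\right) \left(- \frac{1}{4563}\right) - \frac{2320}{2443} = \frac{4991}{4563} - \frac{2320}{2443} = \frac{1606853}{11147409}$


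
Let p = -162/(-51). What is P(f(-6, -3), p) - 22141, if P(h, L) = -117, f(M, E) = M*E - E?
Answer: -22258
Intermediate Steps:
f(M, E) = -E + E*M (f(M, E) = E*M - E = -E + E*M)
p = 54/17 (p = -162*(-1/51) = 54/17 ≈ 3.1765)
P(f(-6, -3), p) - 22141 = -117 - 22141 = -22258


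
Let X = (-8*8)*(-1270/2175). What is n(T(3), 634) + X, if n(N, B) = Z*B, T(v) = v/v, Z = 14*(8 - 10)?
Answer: -7705864/435 ≈ -17715.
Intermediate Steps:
Z = -28 (Z = 14*(-2) = -28)
T(v) = 1
n(N, B) = -28*B
X = 16256/435 (X = -(-81280)/2175 = -64*(-254/435) = 16256/435 ≈ 37.370)
n(T(3), 634) + X = -28*634 + 16256/435 = -17752 + 16256/435 = -7705864/435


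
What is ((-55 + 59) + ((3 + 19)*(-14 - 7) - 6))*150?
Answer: -69600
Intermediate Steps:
((-55 + 59) + ((3 + 19)*(-14 - 7) - 6))*150 = (4 + (22*(-21) - 6))*150 = (4 + (-462 - 6))*150 = (4 - 468)*150 = -464*150 = -69600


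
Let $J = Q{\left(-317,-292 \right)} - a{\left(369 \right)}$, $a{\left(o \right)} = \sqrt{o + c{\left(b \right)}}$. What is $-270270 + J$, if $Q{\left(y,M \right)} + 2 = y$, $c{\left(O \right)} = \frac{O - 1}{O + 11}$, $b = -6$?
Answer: $-270589 - \frac{\sqrt{9190}}{5} \approx -2.7061 \cdot 10^{5}$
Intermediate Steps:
$c{\left(O \right)} = \frac{-1 + O}{11 + O}$
$Q{\left(y,M \right)} = -2 + y$
$a{\left(o \right)} = \sqrt{- \frac{7}{5} + o}$ ($a{\left(o \right)} = \sqrt{o + \frac{-1 - 6}{11 - 6}} = \sqrt{o + \frac{1}{5} \left(-7\right)} = \sqrt{o - \frac{7}{5}} = \sqrt{- \frac{7}{5} + o}$)
$J = -319 - \frac{\sqrt{9190}}{5}$ ($J = \left(-2 - 317\right) - \frac{\sqrt{-35 + 25 \cdot 369}}{5} = -319 - \frac{\sqrt{-35 + 9225}}{5} = -319 - \frac{\sqrt{9190}}{5} \approx -338.17$)
$-270270 + J = -270270 - \left(319 + \frac{\sqrt{9190}}{5}\right) = -270589 - \frac{\sqrt{9190}}{5}$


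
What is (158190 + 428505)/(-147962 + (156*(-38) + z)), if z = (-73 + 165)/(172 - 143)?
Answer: -17014155/4462718 ≈ -3.8125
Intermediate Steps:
z = 92/29 ≈ 3.1724
(158190 + 428505)/(-147962 + (156*(-38) + z)) = (158190 + 428505)/(-147962 + (156*(-38) + 92/29)) = 586695/(-147962 + (-5928 + 92/29)) = 586695/(-147962 - 171820/29) = 586695/(-4462718/29) = 586695*(-29/4462718) = -17014155/4462718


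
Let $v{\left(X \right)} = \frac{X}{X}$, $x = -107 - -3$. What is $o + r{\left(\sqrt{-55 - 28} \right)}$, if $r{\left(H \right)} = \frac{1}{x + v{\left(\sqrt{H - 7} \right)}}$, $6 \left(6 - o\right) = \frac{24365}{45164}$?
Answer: $\frac{164687533}{27911352} \approx 5.9004$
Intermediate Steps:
$x = -104$ ($x = -107 + 3 = -104$)
$v{\left(X \right)} = 1$
$o = \frac{1601539}{270984}$ ($o = 6 - \frac{24365 \cdot \frac{1}{45164}}{6} = 6 - \frac{24365}{270984} = \frac{1601539}{270984} \approx 5.9101$)
$r{\left(H \right)} = - \frac{1}{103}$ ($r{\left(H \right)} = \frac{1}{-104 + 1} = \frac{1}{-103} = - \frac{1}{103}$)
$o + r{\left(\sqrt{-55 - 28} \right)} = \frac{1601539}{270984} - \frac{1}{103} = \frac{164687533}{27911352}$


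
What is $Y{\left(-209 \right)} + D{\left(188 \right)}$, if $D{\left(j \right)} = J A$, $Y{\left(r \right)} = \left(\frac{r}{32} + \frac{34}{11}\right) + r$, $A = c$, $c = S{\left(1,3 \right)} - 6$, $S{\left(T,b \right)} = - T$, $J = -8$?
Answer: $- \frac{55067}{352} \approx -156.44$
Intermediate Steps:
$c = -7$ ($c = \left(-1\right) 1 - 6 = -1 - 6 = -7$)
$A = -7$
$Y{\left(r \right)} = \frac{34}{11} + \frac{33 r}{32}$ ($Y{\left(r \right)} = \left(r \frac{1}{32} + 34 \cdot \frac{1}{11}\right) + r = \left(\frac{r}{32} + \frac{34}{11}\right) + r = \left(\frac{34}{11} + \frac{r}{32}\right) + r = \frac{34}{11} + \frac{33 r}{32}$)
$D{\left(j \right)} = 56$ ($D{\left(j \right)} = \left(-8\right) \left(-7\right) = 56$)
$Y{\left(-209 \right)} + D{\left(188 \right)} = \left(\frac{34}{11} + \frac{33}{32} \left(-209\right)\right) + 56 = \left(\frac{34}{11} - \frac{6897}{32}\right) + 56 = - \frac{74779}{352} + 56 = - \frac{55067}{352}$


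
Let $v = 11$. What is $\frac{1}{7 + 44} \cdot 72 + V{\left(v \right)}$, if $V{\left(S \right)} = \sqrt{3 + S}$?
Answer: $\frac{24}{17} + \sqrt{14} \approx 5.1534$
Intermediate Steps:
$\frac{1}{7 + 44} \cdot 72 + V{\left(v \right)} = \frac{1}{7 + 44} \cdot 72 + \sqrt{3 + 11} = \frac{1}{51} \cdot 72 + \sqrt{14} = \frac{24}{17} + \sqrt{14}$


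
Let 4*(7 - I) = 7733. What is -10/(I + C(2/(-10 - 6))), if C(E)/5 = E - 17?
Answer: 16/3219 ≈ 0.0049705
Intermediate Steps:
C(E) = -85 + 5*E (C(E) = 5*(E - 17) = 5*(-17 + E) = -85 + 5*E)
I = -7705/4 (I = 7 - ¼*7733 = 7 - 7733/4 = -7705/4 ≈ -1926.3)
-10/(I + C(2/(-10 - 6))) = -10/(-7705/4 + (-85 + 5*(2/(-10 - 6)))) = -10/(-7705/4 + (-85 + 5*(2/(-16)))) = -10/(-7705/4 + (-85 + 5*(2*(-1/16)))) = -10/(-7705/4 + (-85 + 5*(-⅛))) = -10/(-7705/4 + (-85 - 5/8)) = -10/(-7705/4 - 685/8) = -10/(-16095/8) = -8/16095*(-10) = 16/3219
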